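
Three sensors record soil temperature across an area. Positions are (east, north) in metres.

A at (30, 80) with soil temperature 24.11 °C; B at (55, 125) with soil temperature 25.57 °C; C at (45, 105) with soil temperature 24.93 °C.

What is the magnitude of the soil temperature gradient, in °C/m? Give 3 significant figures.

0.0291 °C/m

Taking A as reference: B−A = (25, 45, +1.46); C−A = (15, 25, +0.82).
Solve a·Δx + b·Δy = ΔT: det = 25·25 − 15·45 = -50.
∂T/∂x = [(+1.46)·25 − (+0.82)·45] / -50 = +0.008000
∂T/∂y = [25·(+0.82) − 15·(+1.46)] / -50 = +0.02800
|∇f| = √(0.008000² + 0.02800²) = 0.02912 °C/m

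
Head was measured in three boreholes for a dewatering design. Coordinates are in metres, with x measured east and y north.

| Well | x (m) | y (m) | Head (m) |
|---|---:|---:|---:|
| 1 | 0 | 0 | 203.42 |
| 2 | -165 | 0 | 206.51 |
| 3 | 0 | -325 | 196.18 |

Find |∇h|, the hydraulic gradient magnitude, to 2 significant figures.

0.029

∂h/∂x = (206.51 − 203.42) / (-165 − 0) = -0.01873
∂h/∂y = (196.18 − 203.42) / (-325 − 0) = +0.02228
|∇h| = √(-0.01873² + 0.02228²) = 0.02911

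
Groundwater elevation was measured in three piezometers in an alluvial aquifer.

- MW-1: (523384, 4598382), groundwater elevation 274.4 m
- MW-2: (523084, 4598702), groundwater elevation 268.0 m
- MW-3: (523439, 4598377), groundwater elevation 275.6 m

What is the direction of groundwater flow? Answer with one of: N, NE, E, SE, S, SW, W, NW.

Differences from MW-1: to MW-2 (Δx, Δy, Δh) = (-300, 320, -6.4); to MW-3 = (55, -5, +1.2).
Determinant of the coordinate differences = (-300)·(-5) − 55·320 = -16100.
∂h/∂x = [(-6.4)·(-5) − (+1.2)·320] / -16100 = +0.02186
∂h/∂y = [(-300)·(+1.2) − 55·(-6.4)] / -16100 = +0.0004969
Flow = −∇h = (-0.02186 east, -0.0004969 north), which points west.

W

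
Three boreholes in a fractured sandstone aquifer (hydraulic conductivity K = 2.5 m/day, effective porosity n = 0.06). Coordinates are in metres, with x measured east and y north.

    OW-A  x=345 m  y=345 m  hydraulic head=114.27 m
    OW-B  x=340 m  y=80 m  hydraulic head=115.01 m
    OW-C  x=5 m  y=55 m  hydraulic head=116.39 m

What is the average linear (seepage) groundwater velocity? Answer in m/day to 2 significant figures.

Differences from OW-A: to OW-B (Δx, Δy, Δh) = (-5, -265, +0.74); to OW-C = (-340, -290, +2.12).
Determinant of the coordinate differences = (-5)·(-290) − (-340)·(-265) = -88650.
∂h/∂x = [(+0.74)·(-290) − (+2.12)·(-265)] / -88650 = -0.003917
∂h/∂y = [(-5)·(+2.12) − (-340)·(+0.74)] / -88650 = -0.002719
|∇h| = √(-0.003917² + -0.002719²) = 0.004768
Seepage velocity v = K·i/n = 2.5 × 0.004768 / 0.06 = 0.1987 m/day.

0.20 m/day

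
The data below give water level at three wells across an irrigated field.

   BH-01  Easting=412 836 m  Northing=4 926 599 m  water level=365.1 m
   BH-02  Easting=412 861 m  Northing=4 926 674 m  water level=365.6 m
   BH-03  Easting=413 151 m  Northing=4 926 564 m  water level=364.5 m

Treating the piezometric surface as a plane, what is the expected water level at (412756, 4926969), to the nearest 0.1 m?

367.8 m

With h = a·x + b·y + c and BH-01 as origin, the differences give:
  25·a + 75·b = +0.5
  315·a + (-35)·b = -0.6
Eliminate b (×(-35) and ×75, subtract): -24500·a = 27.50 → a = ∂h/∂x = -0.001122
Back-substitute: b = ∂h/∂y = +0.007041.
h(412756, 4926969) = 365.1 + (-0.001122)·(-80) + (+0.007041)·(370) = 365.1 +0.090 +2.605 = 367.795 m.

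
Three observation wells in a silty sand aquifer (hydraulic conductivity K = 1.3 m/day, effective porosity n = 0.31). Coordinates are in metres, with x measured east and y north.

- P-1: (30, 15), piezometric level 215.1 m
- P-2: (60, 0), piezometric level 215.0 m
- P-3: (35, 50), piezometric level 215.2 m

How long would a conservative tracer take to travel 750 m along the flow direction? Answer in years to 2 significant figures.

With h = a·x + b·y + c and P-1 as origin, the differences give:
  30·a + (-15)·b = -0.1
  5·a + 35·b = +0.1
Eliminate b (×35 and ×(-15), subtract): 1125·a = -2.00 → a = ∂h/∂x = -0.001778
Back-substitute: b = ∂h/∂y = +0.003111.
|∇h| = √(-0.001778² + 0.003111²) = 0.003583
Seepage velocity v = K·i/n = 1.3 × 0.003583 / 0.31 = 0.01503 m/day.
t = 750 / 0.01503 = 4.99e+04 days = 137 years.

140 years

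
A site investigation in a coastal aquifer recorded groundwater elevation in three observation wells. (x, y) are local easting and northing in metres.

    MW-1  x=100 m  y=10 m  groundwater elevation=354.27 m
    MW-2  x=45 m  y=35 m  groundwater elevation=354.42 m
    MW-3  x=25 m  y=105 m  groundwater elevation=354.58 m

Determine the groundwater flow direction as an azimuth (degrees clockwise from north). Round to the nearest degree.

With h = a·x + b·y + c and MW-1 as origin, the differences give:
  (-55)·a + 25·b = +0.15
  (-75)·a + 95·b = +0.31
Eliminate b (×95 and ×25, subtract): -3350·a = 6.500 → a = ∂h/∂x = -0.001940
Back-substitute: b = ∂h/∂y = +0.001731.
Flow direction (−∇h) has components (+0.001940 E, -0.001731 N).
Azimuth = atan2(E, N) = atan2(+0.001940, -0.001731) = 131.7° ≈ 132°.

132°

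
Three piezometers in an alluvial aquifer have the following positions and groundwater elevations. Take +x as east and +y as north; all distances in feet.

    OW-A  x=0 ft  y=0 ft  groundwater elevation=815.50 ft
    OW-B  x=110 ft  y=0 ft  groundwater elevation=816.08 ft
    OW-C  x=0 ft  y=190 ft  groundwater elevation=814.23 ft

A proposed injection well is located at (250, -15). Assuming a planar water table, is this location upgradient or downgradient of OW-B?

upgradient

∂h/∂x = (816.08 − 815.50) / (110 − 0) = +0.005273
∂h/∂y = (814.23 − 815.50) / (190 − 0) = -0.006684
Head at (250, -15) = 815.50 + (+0.005273)·(250) + (-0.006684)·(-15) = 816.92 ft.
That is higher than the 816.08 ft at OW-B, so the point is upgradient.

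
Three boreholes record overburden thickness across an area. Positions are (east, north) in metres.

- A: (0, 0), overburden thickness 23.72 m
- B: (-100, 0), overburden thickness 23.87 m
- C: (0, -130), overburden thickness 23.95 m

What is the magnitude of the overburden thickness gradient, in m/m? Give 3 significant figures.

∂d/∂x = (23.87 − 23.72) / (-100 − 0) = -0.001500
∂d/∂y = (23.95 − 23.72) / (-130 − 0) = -0.001769
|∇f| = √(-0.001500² + -0.001769²) = 0.002319 m/m

0.00232 m/m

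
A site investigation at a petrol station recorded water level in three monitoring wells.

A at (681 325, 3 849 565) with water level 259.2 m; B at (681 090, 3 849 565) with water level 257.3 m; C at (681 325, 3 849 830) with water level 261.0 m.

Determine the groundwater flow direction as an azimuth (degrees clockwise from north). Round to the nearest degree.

230°

∂h/∂x = (257.3 − 259.2) / (681090 − 681325) = +0.008085
∂h/∂y = (261.0 − 259.2) / (3849830 − 3849565) = +0.006792
Flow direction (−∇h) has components (-0.008085 E, -0.006792 N).
Azimuth = atan2(E, N) = atan2(-0.008085, -0.006792) = 230.0° ≈ 230°.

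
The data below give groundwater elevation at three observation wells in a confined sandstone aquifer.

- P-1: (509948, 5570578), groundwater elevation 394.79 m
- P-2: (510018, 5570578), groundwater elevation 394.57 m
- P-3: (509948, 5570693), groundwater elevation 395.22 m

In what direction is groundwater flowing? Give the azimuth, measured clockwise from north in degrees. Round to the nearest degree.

140°

∂h/∂x = (394.57 − 394.79) / (510018 − 509948) = -0.003143
∂h/∂y = (395.22 − 394.79) / (5570693 − 5570578) = +0.003739
Flow direction (−∇h) has components (+0.003143 E, -0.003739 N).
Azimuth = atan2(E, N) = atan2(+0.003143, -0.003739) = 140.0° ≈ 140°.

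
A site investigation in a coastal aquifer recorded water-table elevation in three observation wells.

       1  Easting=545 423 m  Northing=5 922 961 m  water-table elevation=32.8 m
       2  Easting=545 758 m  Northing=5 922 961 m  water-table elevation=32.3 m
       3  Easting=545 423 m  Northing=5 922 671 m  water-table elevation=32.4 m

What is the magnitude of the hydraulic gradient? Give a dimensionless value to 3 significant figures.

∂h/∂x = (32.3 − 32.8) / (545758 − 545423) = -0.001493
∂h/∂y = (32.4 − 32.8) / (5922671 − 5922961) = +0.001379
|∇h| = √(-0.001493² + 0.001379²) = 0.002032

0.00203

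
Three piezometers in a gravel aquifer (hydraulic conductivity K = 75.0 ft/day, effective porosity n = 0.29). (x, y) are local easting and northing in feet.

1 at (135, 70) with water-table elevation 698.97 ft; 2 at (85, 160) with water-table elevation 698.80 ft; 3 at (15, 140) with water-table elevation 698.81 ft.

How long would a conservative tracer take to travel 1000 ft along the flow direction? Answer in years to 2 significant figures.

Three-point gradient (reference 1): Δ to 2 = (-50, 90, -0.17), Δ to 3 = (-120, 70, -0.16).
∂h/∂x = +0.0003425, ∂h/∂y = -0.001699 (det = 7300).
|∇h| = √(0.0003425² + -0.001699²) = 0.001733
Seepage velocity v = K·i/n = 75.0 × 0.001733 / 0.29 = 0.4482 ft/day.
t = 1000 / 0.4482 = 2231 days = 6.11 years.

6.1 years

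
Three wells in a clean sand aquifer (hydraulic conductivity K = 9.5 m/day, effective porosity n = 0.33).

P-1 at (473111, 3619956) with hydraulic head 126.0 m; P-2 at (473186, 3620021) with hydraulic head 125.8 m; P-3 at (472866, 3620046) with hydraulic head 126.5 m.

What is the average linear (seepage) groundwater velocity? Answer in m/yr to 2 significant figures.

Taking P-1 as reference: P-2−P-1 = (75, 65, -0.2); P-3−P-1 = (-245, 90, +0.5).
Determinant of the coordinate differences = 75·90 − (-245)·65 = 22675.
∂h/∂x = [(-0.2)·90 − (+0.5)·65] / 22675 = -0.002227
∂h/∂y = [75·(+0.5) − (-245)·(-0.2)] / 22675 = -0.0005072
|∇h| = √(-0.002227² + -0.0005072²) = 0.002284
Seepage velocity v = K·i/n = 9.5 × 0.002284 / 0.33 = 0.06575 m/day = 24.02 m/yr.

24 m/yr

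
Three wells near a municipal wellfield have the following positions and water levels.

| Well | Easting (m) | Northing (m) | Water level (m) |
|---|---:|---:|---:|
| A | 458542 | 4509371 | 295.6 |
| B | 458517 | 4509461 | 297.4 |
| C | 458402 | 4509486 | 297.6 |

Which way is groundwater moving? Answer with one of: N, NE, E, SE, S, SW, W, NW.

Taking A as reference: B−A = (-25, 90, +1.8); C−A = (-140, 115, +2.0).
Solve a·Δx + b·Δy = Δh: det = (-25)·115 − (-140)·90 = 9725.
∂h/∂x = [(+1.8)·115 − (+2.0)·90] / 9725 = +0.002776
∂h/∂y = [(-25)·(+2.0) − (-140)·(+1.8)] / 9725 = +0.02077
Flow = −∇h = (-0.002776 east, -0.02077 north), which points south.

S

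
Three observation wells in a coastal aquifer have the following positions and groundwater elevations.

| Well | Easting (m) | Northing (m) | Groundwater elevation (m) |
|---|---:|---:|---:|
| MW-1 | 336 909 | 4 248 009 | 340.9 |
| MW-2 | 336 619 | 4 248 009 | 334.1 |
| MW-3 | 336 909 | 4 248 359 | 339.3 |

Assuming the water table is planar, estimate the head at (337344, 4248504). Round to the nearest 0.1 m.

348.8 m

∂h/∂x = (334.1 − 340.9) / (336619 − 336909) = +0.02345
∂h/∂y = (339.3 − 340.9) / (4248359 − 4248009) = -0.004571
h(337344, 4248504) = 340.9 + (+0.02345)·(435) + (-0.004571)·(495) = 340.9 +10.200 -2.263 = 348.837 m.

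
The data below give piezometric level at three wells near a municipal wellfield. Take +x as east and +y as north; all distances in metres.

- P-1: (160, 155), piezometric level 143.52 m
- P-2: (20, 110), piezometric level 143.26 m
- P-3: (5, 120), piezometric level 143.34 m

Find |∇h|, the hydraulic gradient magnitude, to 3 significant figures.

Three-point gradient (reference P-1): Δ to P-2 = (-140, -45, -0.26), Δ to P-3 = (-155, -35, -0.18).
∂h/∂x = -0.0004819, ∂h/∂y = +0.007277 (det = -2075).
|∇h| = √(-0.0004819² + 0.007277²) = 0.007293

0.00729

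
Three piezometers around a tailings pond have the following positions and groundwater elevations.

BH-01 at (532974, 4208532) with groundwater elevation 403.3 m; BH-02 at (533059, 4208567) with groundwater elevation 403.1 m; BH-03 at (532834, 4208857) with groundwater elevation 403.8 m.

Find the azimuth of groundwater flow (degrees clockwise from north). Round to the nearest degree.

100°

Three-point gradient (reference BH-01): Δ to BH-02 = (85, 35, -0.2), Δ to BH-03 = (-140, 325, +0.5).
∂h/∂x = -0.002537, ∂h/∂y = +0.0004458 (det = 32525).
Flow direction (−∇h) has components (+0.002537 E, -0.0004458 N).
Azimuth = atan2(E, N) = atan2(+0.002537, -0.0004458) = 100.0° ≈ 100°.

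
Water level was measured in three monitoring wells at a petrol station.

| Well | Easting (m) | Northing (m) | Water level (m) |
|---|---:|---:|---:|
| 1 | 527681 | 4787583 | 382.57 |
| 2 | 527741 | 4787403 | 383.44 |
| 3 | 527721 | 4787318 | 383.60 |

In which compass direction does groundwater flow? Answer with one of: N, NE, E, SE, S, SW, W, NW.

Taking 1 as reference: 2−1 = (60, -180, +0.87); 3−1 = (40, -265, +1.03).
Determinant of the coordinate differences = 60·(-265) − 40·(-180) = -8700.
∂h/∂x = [(+0.87)·(-265) − (+1.03)·(-180)] / -8700 = +0.005190
∂h/∂y = [60·(+1.03) − 40·(+0.87)] / -8700 = -0.003103
Flow = −∇h = (-0.005190 east, +0.003103 north), which points northwest.

NW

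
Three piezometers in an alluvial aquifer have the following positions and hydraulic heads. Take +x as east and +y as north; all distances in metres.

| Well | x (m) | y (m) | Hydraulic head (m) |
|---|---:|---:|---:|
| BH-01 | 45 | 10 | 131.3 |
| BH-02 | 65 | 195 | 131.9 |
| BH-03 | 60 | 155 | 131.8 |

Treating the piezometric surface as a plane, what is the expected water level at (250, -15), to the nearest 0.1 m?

122.1 m

Differences from BH-01: to BH-02 (Δx, Δy, Δh) = (20, 185, +0.6); to BH-03 = (15, 145, +0.5).
Determinant of the coordinate differences = 20·145 − 15·185 = 125.
∂h/∂x = [(+0.6)·145 − (+0.5)·185] / 125 = -0.04400
∂h/∂y = [20·(+0.5) − 15·(+0.6)] / 125 = +0.008000
h(250, -15) = 131.3 + (-0.04400)·(205) + (+0.008000)·(-25) = 131.3 -9.020 -0.200 = 122.080 m.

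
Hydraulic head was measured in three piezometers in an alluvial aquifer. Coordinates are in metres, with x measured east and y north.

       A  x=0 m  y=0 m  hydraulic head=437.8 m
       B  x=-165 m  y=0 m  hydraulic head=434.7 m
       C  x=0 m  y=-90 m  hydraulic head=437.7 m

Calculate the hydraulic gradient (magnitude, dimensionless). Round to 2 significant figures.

∂h/∂x = (434.7 − 437.8) / (-165 − 0) = +0.01879
∂h/∂y = (437.7 − 437.8) / (-90 − 0) = +0.001111
|∇h| = √(0.01879² + 0.001111²) = 0.01882

0.019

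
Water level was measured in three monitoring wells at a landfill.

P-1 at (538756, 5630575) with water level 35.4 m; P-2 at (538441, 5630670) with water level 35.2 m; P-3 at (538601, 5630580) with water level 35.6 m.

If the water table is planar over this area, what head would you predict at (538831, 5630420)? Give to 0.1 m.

Differences from P-1: to P-2 (Δx, Δy, Δh) = (-315, 95, -0.2); to P-3 = (-155, 5, +0.2).
Determinant of the coordinate differences = (-315)·5 − (-155)·95 = 13150.
∂h/∂x = [(-0.2)·5 − (+0.2)·95] / 13150 = -0.001521
∂h/∂y = [(-315)·(+0.2) − (-155)·(-0.2)] / 13150 = -0.007148
h(538831, 5630420) = 35.4 + (-0.001521)·(75) + (-0.007148)·(-155) = 35.4 -0.114 +1.108 = 36.394 m.

36.4 m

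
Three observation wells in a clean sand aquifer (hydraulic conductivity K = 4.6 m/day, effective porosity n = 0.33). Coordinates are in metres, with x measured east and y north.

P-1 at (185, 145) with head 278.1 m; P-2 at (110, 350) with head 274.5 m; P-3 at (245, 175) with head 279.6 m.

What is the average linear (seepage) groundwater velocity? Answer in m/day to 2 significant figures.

Taking P-1 as reference: P-2−P-1 = (-75, 205, -3.6); P-3−P-1 = (60, 30, +1.5).
Determinant of the coordinate differences = (-75)·30 − 60·205 = -14550.
∂h/∂x = [(-3.6)·30 − (+1.5)·205] / -14550 = +0.02856
∂h/∂y = [(-75)·(+1.5) − 60·(-3.6)] / -14550 = -0.007113
|∇h| = √(0.02856² + -0.007113²) = 0.02943
Seepage velocity v = K·i/n = 4.6 × 0.02943 / 0.33 = 0.4102 m/day.

0.41 m/day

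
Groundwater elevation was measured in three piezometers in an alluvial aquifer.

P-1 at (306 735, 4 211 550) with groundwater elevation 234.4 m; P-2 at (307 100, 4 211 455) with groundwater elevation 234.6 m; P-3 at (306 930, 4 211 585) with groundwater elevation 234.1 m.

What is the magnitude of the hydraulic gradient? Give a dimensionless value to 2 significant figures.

0.0048

Taking P-1 as reference: P-2−P-1 = (365, -95, +0.2); P-3−P-1 = (195, 35, -0.3).
Determinant of the coordinate differences = 365·35 − 195·(-95) = 31300.
∂h/∂x = [(+0.2)·35 − (-0.3)·(-95)] / 31300 = -0.0006869
∂h/∂y = [365·(-0.3) − 195·(+0.2)] / 31300 = -0.004744
|∇h| = √(-0.0006869² + -0.004744²) = 0.004793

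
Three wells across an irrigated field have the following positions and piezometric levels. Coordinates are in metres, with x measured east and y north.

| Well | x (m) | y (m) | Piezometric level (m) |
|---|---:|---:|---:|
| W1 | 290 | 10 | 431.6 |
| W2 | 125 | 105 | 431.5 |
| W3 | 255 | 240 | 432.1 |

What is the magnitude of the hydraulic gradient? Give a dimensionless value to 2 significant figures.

0.0032

Taking W1 as reference: W2−W1 = (-165, 95, -0.1); W3−W1 = (-35, 230, +0.5).
Determinant of the coordinate differences = (-165)·230 − (-35)·95 = -34625.
∂h/∂x = [(-0.1)·230 − (+0.5)·95] / -34625 = +0.002036
∂h/∂y = [(-165)·(+0.5) − (-35)·(-0.1)] / -34625 = +0.002484
|∇h| = √(0.002036² + 0.002484²) = 0.003212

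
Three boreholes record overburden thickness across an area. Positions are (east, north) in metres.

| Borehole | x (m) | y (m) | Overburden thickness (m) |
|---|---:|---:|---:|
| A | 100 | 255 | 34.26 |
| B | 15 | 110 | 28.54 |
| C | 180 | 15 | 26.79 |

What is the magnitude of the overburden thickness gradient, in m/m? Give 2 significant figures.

Taking A as reference: B−A = (-85, -145, -5.72); C−A = (80, -240, -7.47).
Solve a·Δx + b·Δy = Δd: det = (-85)·(-240) − 80·(-145) = 32000.
∂d/∂x = [(-5.72)·(-240) − (-7.47)·(-145)] / 32000 = +0.009052
∂d/∂y = [(-85)·(-7.47) − 80·(-5.72)] / 32000 = +0.03414
|∇f| = √(0.009052² + 0.03414²) = 0.03532 m/m

0.035 m/m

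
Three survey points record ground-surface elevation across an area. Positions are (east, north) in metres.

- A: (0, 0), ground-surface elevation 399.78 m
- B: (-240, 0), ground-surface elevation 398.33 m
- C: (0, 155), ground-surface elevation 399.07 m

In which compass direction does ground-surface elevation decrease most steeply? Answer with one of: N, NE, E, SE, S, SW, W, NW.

NW

∂z/∂x = (398.33 − 399.78) / (-240 − 0) = +0.006042
∂z/∂y = (399.07 − 399.78) / (155 − 0) = -0.004581
Steepest decrease is along −∇f = (-0.006042 E, +0.004581 N) → northwest.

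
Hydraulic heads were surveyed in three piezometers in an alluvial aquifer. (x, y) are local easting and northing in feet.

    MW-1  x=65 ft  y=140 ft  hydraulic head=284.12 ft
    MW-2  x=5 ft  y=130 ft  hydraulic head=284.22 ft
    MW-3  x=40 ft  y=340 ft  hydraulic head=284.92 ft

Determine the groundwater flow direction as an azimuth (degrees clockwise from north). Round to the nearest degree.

148°

Differences from MW-1: to MW-2 (Δx, Δy, Δh) = (-60, -10, +0.10); to MW-3 = (-25, 200, +0.80).
Determinant of the coordinate differences = (-60)·200 − (-25)·(-10) = -12250.
∂h/∂x = [(+0.10)·200 − (+0.80)·(-10)] / -12250 = -0.002286
∂h/∂y = [(-60)·(+0.80) − (-25)·(+0.10)] / -12250 = +0.003714
Flow direction (−∇h) has components (+0.002286 E, -0.003714 N).
Azimuth = atan2(E, N) = atan2(+0.002286, -0.003714) = 148.4° ≈ 148°.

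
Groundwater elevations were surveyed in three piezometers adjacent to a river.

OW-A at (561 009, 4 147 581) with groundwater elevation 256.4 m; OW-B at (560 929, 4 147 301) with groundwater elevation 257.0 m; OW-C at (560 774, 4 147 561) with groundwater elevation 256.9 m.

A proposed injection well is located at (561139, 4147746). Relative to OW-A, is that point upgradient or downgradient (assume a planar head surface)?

Differences from OW-A: to OW-B (Δx, Δy, Δh) = (-80, -280, +0.6); to OW-C = (-235, -20, +0.5).
Determinant of the coordinate differences = (-80)·(-20) − (-235)·(-280) = -64200.
∂h/∂x = [(+0.6)·(-20) − (+0.5)·(-280)] / -64200 = -0.001994
∂h/∂y = [(-80)·(+0.5) − (-235)·(+0.6)] / -64200 = -0.001573
Head at (561139, 4147746) = 256.4 + (-0.001994)·(130) + (-0.001573)·(165) = 255.88 m.
That is lower than the 256.4 m at OW-A, so the point is downgradient.

downgradient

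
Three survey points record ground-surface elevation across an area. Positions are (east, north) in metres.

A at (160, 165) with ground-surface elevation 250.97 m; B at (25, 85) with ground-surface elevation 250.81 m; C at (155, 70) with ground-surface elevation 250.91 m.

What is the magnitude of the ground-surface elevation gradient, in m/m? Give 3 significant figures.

Differences from A: to B (Δx, Δy, Δh) = (-135, -80, -0.16); to C = (-5, -95, -0.06).
Determinant of the coordinate differences = (-135)·(-95) − (-5)·(-80) = 12425.
∂z/∂x = [(-0.16)·(-95) − (-0.06)·(-80)] / 12425 = +0.0008370
∂z/∂y = [(-135)·(-0.06) − (-5)·(-0.16)] / 12425 = +0.0005875
|∇f| = √(0.0008370² + 0.0005875²) = 0.001023 m/m

0.00102 m/m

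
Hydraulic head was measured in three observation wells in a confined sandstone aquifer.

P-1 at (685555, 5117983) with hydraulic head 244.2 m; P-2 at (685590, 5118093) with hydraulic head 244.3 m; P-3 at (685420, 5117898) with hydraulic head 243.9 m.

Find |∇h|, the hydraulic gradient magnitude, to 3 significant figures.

Differences from P-1: to P-2 (Δx, Δy, Δh) = (35, 110, +0.1); to P-3 = (-135, -85, -0.3).
Determinant of the coordinate differences = 35·(-85) − (-135)·110 = 11875.
∂h/∂x = [(+0.1)·(-85) − (-0.3)·110] / 11875 = +0.002063
∂h/∂y = [35·(-0.3) − (-135)·(+0.1)] / 11875 = +0.0002526
|∇h| = √(0.002063² + 0.0002526²) = 0.002078

0.00208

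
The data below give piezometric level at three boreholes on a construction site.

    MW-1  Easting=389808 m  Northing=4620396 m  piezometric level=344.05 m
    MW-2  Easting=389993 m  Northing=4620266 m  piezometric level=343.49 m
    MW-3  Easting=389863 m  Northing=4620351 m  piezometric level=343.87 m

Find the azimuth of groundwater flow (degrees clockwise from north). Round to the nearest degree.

With h = a·x + b·y + c and MW-1 as origin, the differences give:
  185·a + (-130)·b = -0.56
  55·a + (-45)·b = -0.18
Eliminate b (×(-45) and ×(-130), subtract): -1175·a = 1.800 → a = ∂h/∂x = -0.001532
Back-substitute: b = ∂h/∂y = +0.002128.
Flow direction (−∇h) has components (+0.001532 E, -0.002128 N).
Azimuth = atan2(E, N) = atan2(+0.001532, -0.002128) = 144.2° ≈ 144°.

144°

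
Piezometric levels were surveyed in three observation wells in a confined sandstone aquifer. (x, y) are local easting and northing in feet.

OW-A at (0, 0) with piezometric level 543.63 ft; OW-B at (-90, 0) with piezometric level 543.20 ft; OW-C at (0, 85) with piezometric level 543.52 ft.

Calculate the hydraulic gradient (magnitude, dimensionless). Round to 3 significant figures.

∂h/∂x = (543.20 − 543.63) / (-90 − 0) = +0.004778
∂h/∂y = (543.52 − 543.63) / (85 − 0) = -0.001294
|∇h| = √(0.004778² + -0.001294²) = 0.00495

0.00495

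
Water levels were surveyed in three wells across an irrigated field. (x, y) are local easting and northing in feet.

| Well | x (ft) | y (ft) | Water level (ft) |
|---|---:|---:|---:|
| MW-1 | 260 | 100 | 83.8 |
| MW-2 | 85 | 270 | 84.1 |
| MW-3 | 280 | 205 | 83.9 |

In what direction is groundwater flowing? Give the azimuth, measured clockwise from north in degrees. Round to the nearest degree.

Differences from MW-1: to MW-2 (Δx, Δy, Δh) = (-175, 170, +0.3); to MW-3 = (20, 105, +0.1).
Solve a·Δx + b·Δy = Δh: det = (-175)·105 − 20·170 = -21775.
∂h/∂x = [(+0.3)·105 − (+0.1)·170] / -21775 = -0.0006659
∂h/∂y = [(-175)·(+0.1) − 20·(+0.3)] / -21775 = +0.001079
Flow direction (−∇h) has components (+0.0006659 E, -0.001079 N).
Azimuth = atan2(E, N) = atan2(+0.0006659, -0.001079) = 148.3° ≈ 148°.

148°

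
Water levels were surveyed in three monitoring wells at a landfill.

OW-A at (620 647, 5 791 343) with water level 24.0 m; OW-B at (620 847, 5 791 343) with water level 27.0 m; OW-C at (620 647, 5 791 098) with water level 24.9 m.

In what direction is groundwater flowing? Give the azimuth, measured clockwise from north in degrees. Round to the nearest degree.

284°

∂h/∂x = (27.0 − 24.0) / (620847 − 620647) = +0.01500
∂h/∂y = (24.9 − 24.0) / (5791098 − 5791343) = -0.003673
Flow direction (−∇h) has components (-0.01500 E, +0.003673 N).
Azimuth = atan2(E, N) = atan2(-0.01500, +0.003673) = 283.8° ≈ 284°.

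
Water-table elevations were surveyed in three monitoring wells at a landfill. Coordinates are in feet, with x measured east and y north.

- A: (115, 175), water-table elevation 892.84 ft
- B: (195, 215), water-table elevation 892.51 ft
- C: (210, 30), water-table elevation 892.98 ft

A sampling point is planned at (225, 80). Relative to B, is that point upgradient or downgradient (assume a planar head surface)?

upgradient

Differences from A: to B (Δx, Δy, Δh) = (80, 40, -0.33); to C = (95, -145, +0.14).
Determinant of the coordinate differences = 80·(-145) − 95·40 = -15400.
∂h/∂x = [(-0.33)·(-145) − (+0.14)·40] / -15400 = -0.002744
∂h/∂y = [80·(+0.14) − 95·(-0.33)] / -15400 = -0.002763
Head at (225, 80) = 892.84 + (-0.002744)·(110) + (-0.002763)·(-95) = 892.80 ft.
That is higher than the 892.51 ft at B, so the point is upgradient.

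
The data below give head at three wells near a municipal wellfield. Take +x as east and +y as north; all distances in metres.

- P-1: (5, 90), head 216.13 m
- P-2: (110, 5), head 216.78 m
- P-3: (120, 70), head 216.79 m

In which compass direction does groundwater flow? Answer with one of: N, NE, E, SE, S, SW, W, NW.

Taking P-1 as reference: P-2−P-1 = (105, -85, +0.65); P-3−P-1 = (115, -20, +0.66).
Solve a·Δx + b·Δy = Δh: det = 105·(-20) − 115·(-85) = 7675.
∂h/∂x = [(+0.65)·(-20) − (+0.66)·(-85)] / 7675 = +0.005616
∂h/∂y = [105·(+0.66) − 115·(+0.65)] / 7675 = -0.0007101
Flow = −∇h = (-0.005616 east, +0.0007101 north), which points west.

W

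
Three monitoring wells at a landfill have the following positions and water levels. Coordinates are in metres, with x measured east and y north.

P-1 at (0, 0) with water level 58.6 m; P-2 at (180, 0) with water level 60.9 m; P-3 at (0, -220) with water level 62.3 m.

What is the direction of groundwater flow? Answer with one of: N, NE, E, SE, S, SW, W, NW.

∂h/∂x = (60.9 − 58.6) / (180 − 0) = +0.01278
∂h/∂y = (62.3 − 58.6) / (-220 − 0) = -0.01682
Flow = −∇h = (-0.01278 east, +0.01682 north), which points northwest.

NW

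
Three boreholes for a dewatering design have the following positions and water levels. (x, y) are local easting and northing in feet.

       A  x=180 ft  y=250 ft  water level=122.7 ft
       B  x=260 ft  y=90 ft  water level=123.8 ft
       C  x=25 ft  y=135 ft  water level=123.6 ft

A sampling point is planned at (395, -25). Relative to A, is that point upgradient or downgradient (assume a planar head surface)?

upgradient

Taking A as reference: B−A = (80, -160, +1.1); C−A = (-155, -115, +0.9).
Determinant of the coordinate differences = 80·(-115) − (-155)·(-160) = -34000.
∂h/∂x = [(+1.1)·(-115) − (+0.9)·(-160)] / -34000 = -0.0005147
∂h/∂y = [80·(+0.9) − (-155)·(+1.1)] / -34000 = -0.007132
Head at (395, -25) = 122.7 + (-0.0005147)·(215) + (-0.007132)·(-275) = 124.55 ft.
That is higher than the 122.7 ft at A, so the point is upgradient.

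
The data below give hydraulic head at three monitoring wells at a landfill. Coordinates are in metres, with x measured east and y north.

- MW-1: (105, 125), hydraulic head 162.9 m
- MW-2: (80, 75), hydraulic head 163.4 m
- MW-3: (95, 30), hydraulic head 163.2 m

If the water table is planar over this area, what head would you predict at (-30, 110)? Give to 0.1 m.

With h = a·x + b·y + c and MW-1 as origin, the differences give:
  (-25)·a + (-50)·b = +0.5
  (-10)·a + (-95)·b = +0.3
Eliminate b (×(-95) and ×(-50), subtract): 1875·a = -32.50 → a = ∂h/∂x = -0.01733
Back-substitute: b = ∂h/∂y = -0.001333.
h(-30, 110) = 162.9 + (-0.01733)·(-135) + (-0.001333)·(-15) = 162.9 +2.340 +0.020 = 165.260 m.

165.3 m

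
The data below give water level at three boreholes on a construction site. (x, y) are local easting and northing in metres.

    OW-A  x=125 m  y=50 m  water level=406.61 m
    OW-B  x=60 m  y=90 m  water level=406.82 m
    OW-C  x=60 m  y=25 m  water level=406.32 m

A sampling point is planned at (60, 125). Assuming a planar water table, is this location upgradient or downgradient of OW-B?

upgradient

Three-point gradient (reference OW-A): Δ to OW-B = (-65, 40, +0.21), Δ to OW-C = (-65, -25, -0.29).
∂h/∂x = +0.001503, ∂h/∂y = +0.007692 (det = 4225).
Head at (60, 125) = 406.61 + (+0.001503)·(-65) + (+0.007692)·(75) = 407.09 m.
That is higher than the 406.82 m at OW-B, so the point is upgradient.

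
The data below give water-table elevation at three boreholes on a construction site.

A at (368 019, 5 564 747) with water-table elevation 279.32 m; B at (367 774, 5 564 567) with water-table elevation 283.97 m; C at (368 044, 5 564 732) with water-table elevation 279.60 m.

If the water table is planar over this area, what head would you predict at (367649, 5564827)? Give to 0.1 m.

278.4 m

Differences from A: to B (Δx, Δy, Δh) = (-245, -180, +4.65); to C = (25, -15, +0.28).
Determinant of the coordinate differences = (-245)·(-15) − 25·(-180) = 8175.
∂h/∂x = [(+4.65)·(-15) − (+0.28)·(-180)] / 8175 = -0.002367
∂h/∂y = [(-245)·(+0.28) − 25·(+4.65)] / 8175 = -0.02261
h(367649, 5564827) = 279.32 + (-0.002367)·(-370) + (-0.02261)·(80) = 279.32 +0.876 -1.809 = 278.387 m.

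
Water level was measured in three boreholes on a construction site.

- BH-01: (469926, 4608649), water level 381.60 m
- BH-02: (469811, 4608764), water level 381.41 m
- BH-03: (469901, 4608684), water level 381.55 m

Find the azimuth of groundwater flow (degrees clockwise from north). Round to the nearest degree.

318°

Differences from BH-01: to BH-02 (Δx, Δy, Δh) = (-115, 115, -0.19); to BH-03 = (-25, 35, -0.05).
Solve a·Δx + b·Δy = Δh: det = (-115)·35 − (-25)·115 = -1150.
∂h/∂x = [(-0.19)·35 − (-0.05)·115] / -1150 = +0.0007826
∂h/∂y = [(-115)·(-0.05) − (-25)·(-0.19)] / -1150 = -0.0008696
Flow direction (−∇h) has components (-0.0007826 E, +0.0008696 N).
Azimuth = atan2(E, N) = atan2(-0.0007826, +0.0008696) = 318.0° ≈ 318°.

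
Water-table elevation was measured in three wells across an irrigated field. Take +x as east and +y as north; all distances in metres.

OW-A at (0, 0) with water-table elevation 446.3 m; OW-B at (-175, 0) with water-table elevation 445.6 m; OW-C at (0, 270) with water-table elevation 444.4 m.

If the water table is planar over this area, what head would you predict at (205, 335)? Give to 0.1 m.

444.8 m

∂h/∂x = (445.6 − 446.3) / (-175 − 0) = +0.004000
∂h/∂y = (444.4 − 446.3) / (270 − 0) = -0.007037
h(205, 335) = 446.3 + (+0.004000)·(205) + (-0.007037)·(335) = 446.3 +0.820 -2.357 = 444.763 m.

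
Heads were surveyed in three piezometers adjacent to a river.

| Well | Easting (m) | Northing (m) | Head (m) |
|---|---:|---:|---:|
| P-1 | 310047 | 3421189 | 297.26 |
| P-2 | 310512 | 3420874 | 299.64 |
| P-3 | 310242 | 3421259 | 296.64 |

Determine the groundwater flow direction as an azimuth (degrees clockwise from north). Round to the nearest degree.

Three-point gradient (reference P-1): Δ to P-2 = (465, -315, +2.38), Δ to P-3 = (195, 70, -0.62).
∂h/∂x = -0.0003054, ∂h/∂y = -0.008006 (det = 93975).
Flow direction (−∇h) has components (+0.0003054 E, +0.008006 N).
Azimuth = atan2(E, N) = atan2(+0.0003054, +0.008006) = 2.2° ≈ 002°.

002°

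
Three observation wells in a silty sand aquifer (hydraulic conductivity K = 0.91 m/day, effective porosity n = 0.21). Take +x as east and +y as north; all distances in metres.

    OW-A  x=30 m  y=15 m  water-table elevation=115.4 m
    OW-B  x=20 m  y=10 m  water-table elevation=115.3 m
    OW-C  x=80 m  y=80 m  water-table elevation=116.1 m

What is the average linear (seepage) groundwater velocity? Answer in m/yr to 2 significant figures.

Differences from OW-A: to OW-B (Δx, Δy, Δh) = (-10, -5, -0.1); to OW-C = (50, 65, +0.7).
Determinant of the coordinate differences = (-10)·65 − 50·(-5) = -400.
∂h/∂x = [(-0.1)·65 − (+0.7)·(-5)] / -400 = +0.007500
∂h/∂y = [(-10)·(+0.7) − 50·(-0.1)] / -400 = +0.005000
|∇h| = √(0.007500² + 0.005000²) = 0.009014
Seepage velocity v = K·i/n = 0.91 × 0.009014 / 0.21 = 0.03906 m/day = 14.27 m/yr.

14 m/yr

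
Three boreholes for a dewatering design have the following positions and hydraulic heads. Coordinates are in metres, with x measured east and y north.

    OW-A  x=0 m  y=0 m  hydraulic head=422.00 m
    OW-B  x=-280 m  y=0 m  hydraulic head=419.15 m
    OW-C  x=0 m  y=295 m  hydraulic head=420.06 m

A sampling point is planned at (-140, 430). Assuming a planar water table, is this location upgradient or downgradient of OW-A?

∂h/∂x = (419.15 − 422.00) / (-280 − 0) = +0.01018
∂h/∂y = (420.06 − 422.00) / (295 − 0) = -0.006576
Head at (-140, 430) = 422.00 + (+0.01018)·(-140) + (-0.006576)·(430) = 417.75 m.
That is lower than the 422.00 m at OW-A, so the point is downgradient.

downgradient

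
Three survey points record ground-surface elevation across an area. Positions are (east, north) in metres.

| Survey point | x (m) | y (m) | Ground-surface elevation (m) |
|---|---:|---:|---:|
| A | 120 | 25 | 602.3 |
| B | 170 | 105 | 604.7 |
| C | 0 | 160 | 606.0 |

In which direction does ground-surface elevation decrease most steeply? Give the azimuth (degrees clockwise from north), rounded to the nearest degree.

183°

Differences from A: to B (Δx, Δy, Δh) = (50, 80, +2.4); to C = (-120, 135, +3.7).
Determinant of the coordinate differences = 50·135 − (-120)·80 = 16350.
∂z/∂x = [(+2.4)·135 − (+3.7)·80] / 16350 = +0.001713
∂z/∂y = [50·(+3.7) − (-120)·(+2.4)] / 16350 = +0.02893
Steepest decrease is along −∇f: components (-0.001713 E, -0.02893 N).
Azimuth = atan2(-0.001713, -0.02893) = 183.4° ≈ 183°.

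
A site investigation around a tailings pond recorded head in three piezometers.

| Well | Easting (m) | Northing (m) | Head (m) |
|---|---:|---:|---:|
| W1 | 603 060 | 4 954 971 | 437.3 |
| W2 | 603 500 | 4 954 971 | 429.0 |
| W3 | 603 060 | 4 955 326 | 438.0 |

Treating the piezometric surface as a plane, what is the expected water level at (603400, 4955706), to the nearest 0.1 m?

432.3 m

∂h/∂x = (429.0 − 437.3) / (603500 − 603060) = -0.01886
∂h/∂y = (438.0 − 437.3) / (4955326 − 4954971) = +0.001972
h(603400, 4955706) = 437.3 + (-0.01886)·(340) + (+0.001972)·(735) = 437.3 -6.414 +1.449 = 432.336 m.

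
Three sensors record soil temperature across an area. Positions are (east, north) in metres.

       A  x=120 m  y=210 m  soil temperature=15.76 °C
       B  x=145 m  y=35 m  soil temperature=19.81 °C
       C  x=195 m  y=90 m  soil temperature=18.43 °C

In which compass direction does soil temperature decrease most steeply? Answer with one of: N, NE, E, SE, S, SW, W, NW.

N

Differences from A: to B (Δx, Δy, Δh) = (25, -175, +4.05); to C = (75, -120, +2.67).
Determinant of the coordinate differences = 25·(-120) − 75·(-175) = 10125.
∂T/∂x = [(+4.05)·(-120) − (+2.67)·(-175)] / 10125 = -0.001852
∂T/∂y = [25·(+2.67) − 75·(+4.05)] / 10125 = -0.02341
Steepest decrease is along −∇f = (+0.001852 E, +0.02341 N) → north.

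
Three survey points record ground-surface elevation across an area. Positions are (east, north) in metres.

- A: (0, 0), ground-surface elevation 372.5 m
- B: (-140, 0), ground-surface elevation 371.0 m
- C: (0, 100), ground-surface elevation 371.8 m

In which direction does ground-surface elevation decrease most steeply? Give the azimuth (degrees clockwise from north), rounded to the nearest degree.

∂z/∂x = (371.0 − 372.5) / (-140 − 0) = +0.01071
∂z/∂y = (371.8 − 372.5) / (100 − 0) = -0.007000
Steepest decrease is along −∇f: components (-0.01071 E, +0.007000 N).
Azimuth = atan2(-0.01071, +0.007000) = 303.2° ≈ 303°.

303°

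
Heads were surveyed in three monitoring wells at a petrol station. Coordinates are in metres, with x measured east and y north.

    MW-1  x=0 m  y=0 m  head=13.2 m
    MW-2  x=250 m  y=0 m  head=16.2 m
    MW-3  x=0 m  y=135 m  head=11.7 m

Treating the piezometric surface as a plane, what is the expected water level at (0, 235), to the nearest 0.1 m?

∂h/∂x = (16.2 − 13.2) / (250 − 0) = +0.01200
∂h/∂y = (11.7 − 13.2) / (135 − 0) = -0.01111
h(0, 235) = 13.2 + (+0.01200)·(0) + (-0.01111)·(235) = 13.2 +0.000 -2.611 = 10.589 m.

10.6 m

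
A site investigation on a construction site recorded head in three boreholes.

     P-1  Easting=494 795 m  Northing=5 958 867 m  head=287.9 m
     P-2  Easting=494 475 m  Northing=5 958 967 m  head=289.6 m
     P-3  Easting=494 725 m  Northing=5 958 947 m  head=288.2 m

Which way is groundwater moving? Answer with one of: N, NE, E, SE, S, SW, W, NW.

With h = a·x + b·y + c and P-1 as origin, the differences give:
  (-320)·a + 100·b = +1.7
  (-70)·a + 80·b = +0.3
Eliminate b (×80 and ×100, subtract): -18600·a = 106.00 → a = ∂h/∂x = -0.005699
Back-substitute: b = ∂h/∂y = -0.001237.
Flow = −∇h = (+0.005699 east, +0.001237 north), which points east.

E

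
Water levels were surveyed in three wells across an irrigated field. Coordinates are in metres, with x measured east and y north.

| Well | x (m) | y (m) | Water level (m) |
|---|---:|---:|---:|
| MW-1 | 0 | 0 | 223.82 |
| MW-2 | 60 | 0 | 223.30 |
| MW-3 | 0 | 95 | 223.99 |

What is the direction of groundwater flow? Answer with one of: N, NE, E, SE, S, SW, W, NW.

∂h/∂x = (223.30 − 223.82) / (60 − 0) = -0.008667
∂h/∂y = (223.99 − 223.82) / (95 − 0) = +0.001789
Flow = −∇h = (+0.008667 east, -0.001789 north), which points east.

E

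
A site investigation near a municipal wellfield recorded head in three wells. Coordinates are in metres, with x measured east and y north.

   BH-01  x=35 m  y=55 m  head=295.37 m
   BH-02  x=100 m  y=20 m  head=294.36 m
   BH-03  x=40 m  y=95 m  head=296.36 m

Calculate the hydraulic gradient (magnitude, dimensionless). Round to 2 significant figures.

0.025

Differences from BH-01: to BH-02 (Δx, Δy, Δh) = (65, -35, -1.01); to BH-03 = (5, 40, +0.99).
Solve a·Δx + b·Δy = Δh: det = 65·40 − 5·(-35) = 2775.
∂h/∂x = [(-1.01)·40 − (+0.99)·(-35)] / 2775 = -0.002072
∂h/∂y = [65·(+0.99) − 5·(-1.01)] / 2775 = +0.02501
|∇h| = √(-0.002072² + 0.02501²) = 0.0251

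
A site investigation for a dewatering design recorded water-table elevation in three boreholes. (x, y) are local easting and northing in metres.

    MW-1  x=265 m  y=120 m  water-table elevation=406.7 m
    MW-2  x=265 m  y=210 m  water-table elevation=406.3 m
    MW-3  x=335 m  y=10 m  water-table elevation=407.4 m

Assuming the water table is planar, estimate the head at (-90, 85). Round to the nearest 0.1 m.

405.8 m

Taking MW-1 as reference: MW-2−MW-1 = (0, 90, -0.4); MW-3−MW-1 = (70, -110, +0.7).
Solve a·Δx + b·Δy = Δh: det = 0·(-110) − 70·90 = -6300.
∂h/∂x = [(-0.4)·(-110) − (+0.7)·90] / -6300 = +0.003016
∂h/∂y = [0·(+0.7) − 70·(-0.4)] / -6300 = -0.004444
h(-90, 85) = 406.7 + (+0.003016)·(-355) + (-0.004444)·(-35) = 406.7 -1.071 +0.156 = 405.785 m.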